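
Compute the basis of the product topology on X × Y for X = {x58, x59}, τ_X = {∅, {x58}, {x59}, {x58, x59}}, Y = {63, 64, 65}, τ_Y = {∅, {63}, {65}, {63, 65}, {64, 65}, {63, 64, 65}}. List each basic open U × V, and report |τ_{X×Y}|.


Basis B = {∅ × ∅, {x58} × {63}, {x58} × {65}, {x59} × {63}, {x59} × {65}, {x58} × {63, 65}, {x58, x59} × {63}, {x58} × {64, 65}, {x58, x59} × {65}, {x59} × {63, 65}, {x59} × {64, 65}, {x58} × {63, 64, 65}, {x59} × {63, 64, 65}, {x58, x59} × {63, 65}, {x58, x59} × {64, 65}, {x58, x59} × {63, 64, 65}}; |τ_{X×Y}| = 36.

Enumerate products U × V with U ∈ τ_X, V ∈ τ_Y (deduplicated):
  ∅ × ∅ = {} (∅)
  {x58} × {63} = {(x58,63)}
  {x58} × {65} = {(x58,65)}
  {x59} × {63} = {(x59,63)}
  {x59} × {65} = {(x59,65)}
  {x58} × {63, 65} = {(x58,63), (x58,65)}
  {x58, x59} × {63} = {(x58,63), (x59,63)}
  {x58} × {64, 65} = {(x58,64), (x58,65)}
  {x58, x59} × {65} = {(x58,65), (x59,65)}
  {x59} × {63, 65} = {(x59,63), (x59,65)}
  {x59} × {64, 65} = {(x59,64), (x59,65)}
  {x58} × {63, 64, 65} = {(x58,63), (x58,64), (x58,65)}
  {x59} × {63, 64, 65} = {(x59,63), (x59,64), (x59,65)}
  {x58, x59} × {63, 65} = {(x58,63), (x58,65), (x59,63), (x59,65)}
  {x58, x59} × {64, 65} = {(x58,64), (x58,65), (x59,64), (x59,65)}
  {x58, x59} × {63, 64, 65} = {(x58,63), (x58,64), (x58,65), (x59,63), (x59,64), (x59,65)}
These 16 distinct sets form the basis B.
Close under arbitrary unions to get τ_{X×Y}; counting gives |τ_{X×Y}| = 36.


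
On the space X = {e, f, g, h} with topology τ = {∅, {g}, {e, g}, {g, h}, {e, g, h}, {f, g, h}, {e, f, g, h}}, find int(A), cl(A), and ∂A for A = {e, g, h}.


int(A) = {e, g, h}, cl(A) = {e, f, g, h}, ∂A = {f}.

Closed sets in (X, τ) are complements of opens:
  closed(X, τ) = {∅, {e}, {f}, {e, f}, {f, h}, {e, f, h}, {e, f, g, h}}.
int(A) = ⋃ {U ∈ τ : U ⊆ A}. Opens contained in A: ∅, {g}, {e, g}, {g, h}, {e, g, h}.
Taking the union of these: int(A) = {e, g, h}.
cl(A) = ⋂ {C closed : A ⊆ C}. Closed sets containing A: {e, f, g, h}.
Intersecting these: cl(A) = {e, f, g, h}.
∂A = cl(A) ∖ int(A) = {e, f, g, h} ∖ {e, g, h} = {f}.


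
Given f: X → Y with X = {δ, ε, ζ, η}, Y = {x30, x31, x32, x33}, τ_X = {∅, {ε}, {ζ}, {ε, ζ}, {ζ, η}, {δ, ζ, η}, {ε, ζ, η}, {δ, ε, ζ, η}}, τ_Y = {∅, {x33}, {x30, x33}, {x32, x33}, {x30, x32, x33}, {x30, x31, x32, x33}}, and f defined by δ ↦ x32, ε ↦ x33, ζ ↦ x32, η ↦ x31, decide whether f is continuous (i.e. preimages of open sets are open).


f is NOT continuous.

Compute f^{-1}(U) for each U ∈ τ_Y:
  U = ∅: f^{-1}(U) = ∅ ∈ τ_X ✓.
  U = {x33}: f^{-1}(U) = {ε} ∈ τ_X ✓.
  U = {x30, x33}: f^{-1}(U) = {ε} ∈ τ_X ✓.
  U = {x32, x33}: f^{-1}(U) = {δ, ε, ζ} ∉ τ_X ✗.
  U = {x30, x32, x33}: f^{-1}(U) = {δ, ε, ζ} ∉ τ_X ✗.
  U = {x30, x31, x32, x33}: f^{-1}(U) = {δ, ε, ζ, η} ∈ τ_X ✓.
Found U = {x32, x33} with f^{-1}(U) = {δ, ε, ζ} not in τ_X. Therefore f is NOT continuous.


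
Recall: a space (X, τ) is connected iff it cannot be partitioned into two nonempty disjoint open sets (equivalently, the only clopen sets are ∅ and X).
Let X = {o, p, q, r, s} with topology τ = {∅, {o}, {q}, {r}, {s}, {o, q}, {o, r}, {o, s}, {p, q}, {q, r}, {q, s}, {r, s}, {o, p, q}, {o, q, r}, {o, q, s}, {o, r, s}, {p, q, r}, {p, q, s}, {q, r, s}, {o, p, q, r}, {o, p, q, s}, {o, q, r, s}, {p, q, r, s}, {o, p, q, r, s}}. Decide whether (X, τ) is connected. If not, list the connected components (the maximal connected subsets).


(X, τ) is disconnected; components = [{o}, {r}, {s}, {p, q}].

Find clopen sets (U ∈ τ with X ∖ U ∈ τ):
  U = ∅, X ∖ U = {o, p, q, r, s} — both open, so U is clopen.
  U = {o}, X ∖ U = {p, q, r, s} — both open, so U is clopen.
  U = {r}, X ∖ U = {o, p, q, s} — both open, so U is clopen.
  U = {s}, X ∖ U = {o, p, q, r} — both open, so U is clopen.
  U = {o, r}, X ∖ U = {p, q, s} — both open, so U is clopen.
  U = {o, s}, X ∖ U = {p, q, r} — both open, so U is clopen.
  U = {p, q}, X ∖ U = {o, r, s} — both open, so U is clopen.
  U = {r, s}, X ∖ U = {o, p, q} — both open, so U is clopen.
  U = {o, p, q}, X ∖ U = {r, s} — both open, so U is clopen.
  U = {o, r, s}, X ∖ U = {p, q} — both open, so U is clopen.
  U = {p, q, r}, X ∖ U = {o, s} — both open, so U is clopen.
  U = {p, q, s}, X ∖ U = {o, r} — both open, so U is clopen.
  U = {o, p, q, r}, X ∖ U = {s} — both open, so U is clopen.
  U = {o, p, q, s}, X ∖ U = {r} — both open, so U is clopen.
  U = {p, q, r, s}, X ∖ U = {o} — both open, so U is clopen.
  U = {o, p, q, r, s}, X ∖ U = ∅ — both open, so U is clopen.
Nontrivial clopen(s) exist: e.g. {o, p, q}. So (X, τ) is disconnected.
Compute connected components by grouping points that agree on all clopens:
  component: {o}
  component: {r}
  component: {s}
  component: {p, q}


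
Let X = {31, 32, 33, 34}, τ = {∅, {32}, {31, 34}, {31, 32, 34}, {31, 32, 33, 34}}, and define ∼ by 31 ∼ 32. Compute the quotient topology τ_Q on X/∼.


X/∼ = {[31=32], [33], [34]}; |τ_Q| = 3.

Equivalence classes: [31=32], [33], [34].
Quotient map π: X → X/∼ sends 31 ↦ [31=32], 32 ↦ [31=32], 33 ↦ [33], 34 ↦ [34].
For each subset V ⊆ X/∼, compute π^{-1}(V) ⊆ X and check whether π^{-1}(V) ∈ τ. V is open in τ_Q iff π^{-1}(V) ∈ τ.
  V = {}: π^{-1}(V) = ∅ ∈ τ ✓.
  V = {[31=32]}: π^{-1}(V) = {31, 32} ∉ τ ✗.
  V = {[33]}: π^{-1}(V) = {33} ∉ τ ✗.
  V = {[31=32], [33]}: π^{-1}(V) = {31, 32, 33} ∉ τ ✗.
  V = {[34]}: π^{-1}(V) = {34} ∉ τ ✗.
  V = {[31=32], [34]}: π^{-1}(V) = {31, 32, 34} ∈ τ ✓.
  V = {[33], [34]}: π^{-1}(V) = {33, 34} ∉ τ ✗.
  V = {[31=32], [33], [34]}: π^{-1}(V) = {31, 32, 33, 34} ∈ τ ✓.
Open sets in the quotient: τ_Q = {{}, {[31=32], [34]}, {[31=32], [33], [34]}} (3 elements).


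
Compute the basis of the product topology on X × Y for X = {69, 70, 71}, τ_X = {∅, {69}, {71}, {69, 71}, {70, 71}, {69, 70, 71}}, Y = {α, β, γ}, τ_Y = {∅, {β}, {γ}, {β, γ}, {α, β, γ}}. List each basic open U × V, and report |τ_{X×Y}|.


Basis B = {∅ × ∅, {69} × {β}, {69} × {γ}, {71} × {β}, {71} × {γ}, {69} × {β, γ}, {69, 71} × {β}, {69, 71} × {γ}, {70, 71} × {β}, {70, 71} × {γ}, {71} × {β, γ}, {69} × {α, β, γ}, {69, 70, 71} × {β}, {69, 70, 71} × {γ}, {71} × {α, β, γ}, {69, 71} × {β, γ}, {70, 71} × {β, γ}, {69, 71} × {α, β, γ}, {69, 70, 71} × {β, γ}, {70, 71} × {α, β, γ}, {69, 70, 71} × {α, β, γ}}; |τ_{X×Y}| = 70.

Enumerate products U × V with U ∈ τ_X, V ∈ τ_Y (deduplicated):
  ∅ × ∅ = {} (∅)
  {69} × {β} = {(69,β)}
  {69} × {γ} = {(69,γ)}
  {71} × {β} = {(71,β)}
  {71} × {γ} = {(71,γ)}
  {69} × {β, γ} = {(69,β), (69,γ)}
  {69, 71} × {β} = {(69,β), (71,β)}
  {69, 71} × {γ} = {(69,γ), (71,γ)}
  {70, 71} × {β} = {(70,β), (71,β)}
  {70, 71} × {γ} = {(70,γ), (71,γ)}
  {71} × {β, γ} = {(71,β), (71,γ)}
  {69} × {α, β, γ} = {(69,α), (69,β), (69,γ)}
  {69, 70, 71} × {β} = {(69,β), (70,β), (71,β)}
  {69, 70, 71} × {γ} = {(69,γ), (70,γ), (71,γ)}
  {71} × {α, β, γ} = {(71,α), (71,β), (71,γ)}
  {69, 71} × {β, γ} = {(69,β), (69,γ), (71,β), (71,γ)}
  {70, 71} × {β, γ} = {(70,β), (70,γ), (71,β), (71,γ)}
  {69, 71} × {α, β, γ} = {(69,α), (69,β), (69,γ), (71,α), (71,β), (71,γ)}
  {69, 70, 71} × {β, γ} = {(69,β), (69,γ), (70,β), (70,γ), (71,β), (71,γ)}
  {70, 71} × {α, β, γ} = {(70,α), (70,β), (70,γ), (71,α), (71,β), (71,γ)}
  {69, 70, 71} × {α, β, γ} = {(69,α), (69,β), (69,γ), (70,α), (70,β), (70,γ), (71,α), (71,β), (71,γ)}
These 21 distinct sets form the basis B.
Close under arbitrary unions to get τ_{X×Y}; counting gives |τ_{X×Y}| = 70.


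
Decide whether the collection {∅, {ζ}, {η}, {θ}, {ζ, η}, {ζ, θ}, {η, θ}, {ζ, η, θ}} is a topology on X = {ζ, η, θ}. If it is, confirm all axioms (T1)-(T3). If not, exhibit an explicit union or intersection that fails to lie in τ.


τ IS a topology on X.

Axiom (T1): ∅ ∈ τ? Yes; X ∈ τ? Yes.
Axiom (T2/T3): check pairwise unions and intersections of members of τ.
All pairwise intersections and unions checked — each lies in τ. Therefore τ satisfies (T1), (T2), (T3): it IS a topology on X.


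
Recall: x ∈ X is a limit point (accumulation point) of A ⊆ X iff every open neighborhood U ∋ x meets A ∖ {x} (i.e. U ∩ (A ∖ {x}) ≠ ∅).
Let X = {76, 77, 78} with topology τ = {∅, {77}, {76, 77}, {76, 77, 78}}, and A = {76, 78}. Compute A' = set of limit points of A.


A' = {78}

For each x ∈ X, list the open sets U ∈ τ with x ∈ U, then check whether U ∩ (A ∖ {x}) ≠ ∅ for every such U.
  x = 76: open {76, 77} ∋ x has {76, 77} ∩ (A ∖ {76}) = ∅, so x is NOT a limit point.
  x = 77: open {77} ∋ x has {77} ∩ (A ∖ {77}) = ∅, so x is NOT a limit point.
  x = 78: opens ∋ x are {76, 77, 78}; each meets A ∖ {78}, so x IS a limit point.
Collecting: A' = {78}.


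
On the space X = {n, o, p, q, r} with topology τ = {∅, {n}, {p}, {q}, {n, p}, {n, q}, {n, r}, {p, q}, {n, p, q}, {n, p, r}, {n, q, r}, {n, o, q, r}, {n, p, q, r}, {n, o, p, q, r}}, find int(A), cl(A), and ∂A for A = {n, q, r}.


int(A) = {n, q, r}, cl(A) = {n, o, q, r}, ∂A = {o}.

Closed sets in (X, τ) are complements of opens:
  closed(X, τ) = {∅, {o}, {p}, {o, p}, {o, q}, {o, r}, {n, o, r}, {o, p, q}, {o, p, r}, {o, q, r}, {n, o, p, r}, {n, o, q, r}, {o, p, q, r}, {n, o, p, q, r}}.
int(A) = ⋃ {U ∈ τ : U ⊆ A}. Opens contained in A: ∅, {n}, {q}, {n, q}, {n, r}, {n, q, r}.
Taking the union of these: int(A) = {n, q, r}.
cl(A) = ⋂ {C closed : A ⊆ C}. Closed sets containing A: {n, o, q, r}, {n, o, p, q, r}.
Intersecting these: cl(A) = {n, o, q, r}.
∂A = cl(A) ∖ int(A) = {n, o, q, r} ∖ {n, q, r} = {o}.


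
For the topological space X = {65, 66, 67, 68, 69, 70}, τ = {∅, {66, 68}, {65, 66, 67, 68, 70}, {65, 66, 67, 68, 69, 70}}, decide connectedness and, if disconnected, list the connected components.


(X, τ) is connected.

Find clopen sets (U ∈ τ with X ∖ U ∈ τ):
  U = ∅, X ∖ U = {65, 66, 67, 68, 69, 70} — both open, so U is clopen.
  U = {65, 66, 67, 68, 69, 70}, X ∖ U = ∅ — both open, so U is clopen.
Only trivial clopens (∅ and X) exist, so (X, τ) is connected.
Compute connected components by grouping points that agree on all clopens:
  component: {65, 66, 67, 68, 69, 70}


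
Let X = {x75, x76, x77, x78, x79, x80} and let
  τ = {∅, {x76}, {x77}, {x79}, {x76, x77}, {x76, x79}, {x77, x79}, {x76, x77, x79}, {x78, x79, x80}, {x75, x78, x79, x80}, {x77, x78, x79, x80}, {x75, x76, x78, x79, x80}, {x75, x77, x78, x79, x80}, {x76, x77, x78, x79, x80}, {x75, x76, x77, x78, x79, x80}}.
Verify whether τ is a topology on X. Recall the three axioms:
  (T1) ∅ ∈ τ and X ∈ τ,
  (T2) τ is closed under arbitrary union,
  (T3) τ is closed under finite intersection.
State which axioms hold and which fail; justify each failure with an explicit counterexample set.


τ is NOT a topology on X.

Axiom (T1): ∅ ∈ τ? Yes; X ∈ τ? Yes.
Axiom (T2/T3): check pairwise unions and intersections of members of τ.
Counterexample for (T2): {x76} ∪ {x78, x79, x80} = {x76, x78, x79, x80} ∉ τ. Therefore τ is NOT a topology.


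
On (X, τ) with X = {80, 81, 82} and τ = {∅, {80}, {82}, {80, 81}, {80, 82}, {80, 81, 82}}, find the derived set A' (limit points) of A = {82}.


A' = ∅

For each x ∈ X, list the open sets U ∈ τ with x ∈ U, then check whether U ∩ (A ∖ {x}) ≠ ∅ for every such U.
  x = 80: open {80} ∋ x has {80} ∩ (A ∖ {80}) = ∅, so x is NOT a limit point.
  x = 81: open {80, 81} ∋ x has {80, 81} ∩ (A ∖ {81}) = ∅, so x is NOT a limit point.
  x = 82: open {82} ∋ x has {82} ∩ (A ∖ {82}) = ∅, so x is NOT a limit point.
Collecting: A' = ∅.


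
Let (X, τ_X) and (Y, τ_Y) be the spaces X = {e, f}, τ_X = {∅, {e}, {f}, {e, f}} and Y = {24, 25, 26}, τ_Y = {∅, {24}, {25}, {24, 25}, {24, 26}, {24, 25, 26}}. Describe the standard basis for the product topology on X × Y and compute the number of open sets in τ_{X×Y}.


Basis B = {∅ × ∅, {e} × {24}, {e} × {25}, {f} × {24}, {f} × {25}, {e} × {24, 25}, {e} × {24, 26}, {e, f} × {24}, {e, f} × {25}, {f} × {24, 25}, {f} × {24, 26}, {e} × {24, 25, 26}, {f} × {24, 25, 26}, {e, f} × {24, 25}, {e, f} × {24, 26}, {e, f} × {24, 25, 26}}; |τ_{X×Y}| = 36.

Enumerate products U × V with U ∈ τ_X, V ∈ τ_Y (deduplicated):
  ∅ × ∅ = {} (∅)
  {e} × {24} = {(e,24)}
  {e} × {25} = {(e,25)}
  {f} × {24} = {(f,24)}
  {f} × {25} = {(f,25)}
  {e} × {24, 25} = {(e,24), (e,25)}
  {e} × {24, 26} = {(e,24), (e,26)}
  {e, f} × {24} = {(e,24), (f,24)}
  {e, f} × {25} = {(e,25), (f,25)}
  {f} × {24, 25} = {(f,24), (f,25)}
  {f} × {24, 26} = {(f,24), (f,26)}
  {e} × {24, 25, 26} = {(e,24), (e,25), (e,26)}
  {f} × {24, 25, 26} = {(f,24), (f,25), (f,26)}
  {e, f} × {24, 25} = {(e,24), (e,25), (f,24), (f,25)}
  {e, f} × {24, 26} = {(e,24), (e,26), (f,24), (f,26)}
  {e, f} × {24, 25, 26} = {(e,24), (e,25), (e,26), (f,24), (f,25), (f,26)}
These 16 distinct sets form the basis B.
Close under arbitrary unions to get τ_{X×Y}; counting gives |τ_{X×Y}| = 36.


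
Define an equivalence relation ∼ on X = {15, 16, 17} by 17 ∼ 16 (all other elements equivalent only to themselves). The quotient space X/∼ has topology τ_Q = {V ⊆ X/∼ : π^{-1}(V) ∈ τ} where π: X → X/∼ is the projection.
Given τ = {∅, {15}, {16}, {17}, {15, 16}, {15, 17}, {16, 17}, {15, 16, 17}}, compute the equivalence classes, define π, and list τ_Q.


X/∼ = {[15], [16=17]}; |τ_Q| = 4.

Equivalence classes: [15], [16=17].
Quotient map π: X → X/∼ sends 15 ↦ [15], 16 ↦ [16=17], 17 ↦ [16=17].
For each subset V ⊆ X/∼, compute π^{-1}(V) ⊆ X and check whether π^{-1}(V) ∈ τ. V is open in τ_Q iff π^{-1}(V) ∈ τ.
  V = {}: π^{-1}(V) = ∅ ∈ τ ✓.
  V = {[15]}: π^{-1}(V) = {15} ∈ τ ✓.
  V = {[16=17]}: π^{-1}(V) = {16, 17} ∈ τ ✓.
  V = {[15], [16=17]}: π^{-1}(V) = {15, 16, 17} ∈ τ ✓.
Open sets in the quotient: τ_Q = {{}, {[15]}, {[16=17]}, {[15], [16=17]}} (4 elements).


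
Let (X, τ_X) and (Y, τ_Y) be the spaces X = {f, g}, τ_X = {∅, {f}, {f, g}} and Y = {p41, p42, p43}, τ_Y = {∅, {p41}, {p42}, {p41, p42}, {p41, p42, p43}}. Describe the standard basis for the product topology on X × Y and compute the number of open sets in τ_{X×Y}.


Basis B = {∅ × ∅, {f} × {p41}, {f} × {p42}, {f} × {p41, p42}, {f, g} × {p41}, {f, g} × {p42}, {f} × {p41, p42, p43}, {f, g} × {p41, p42}, {f, g} × {p41, p42, p43}}; |τ_{X×Y}| = 14.

Enumerate products U × V with U ∈ τ_X, V ∈ τ_Y (deduplicated):
  ∅ × ∅ = {} (∅)
  {f} × {p41} = {(f,p41)}
  {f} × {p42} = {(f,p42)}
  {f} × {p41, p42} = {(f,p41), (f,p42)}
  {f, g} × {p41} = {(f,p41), (g,p41)}
  {f, g} × {p42} = {(f,p42), (g,p42)}
  {f} × {p41, p42, p43} = {(f,p41), (f,p42), (f,p43)}
  {f, g} × {p41, p42} = {(f,p41), (f,p42), (g,p41), (g,p42)}
  {f, g} × {p41, p42, p43} = {(f,p41), (f,p42), (f,p43), (g,p41), (g,p42), (g,p43)}
These 9 distinct sets form the basis B.
Close under arbitrary unions to get τ_{X×Y}; counting gives |τ_{X×Y}| = 14.


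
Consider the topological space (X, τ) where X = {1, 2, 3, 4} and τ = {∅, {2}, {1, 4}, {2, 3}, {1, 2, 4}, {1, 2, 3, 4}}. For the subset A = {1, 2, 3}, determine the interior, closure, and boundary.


int(A) = {2, 3}, cl(A) = {1, 2, 3, 4}, ∂A = {1, 4}.

Closed sets in (X, τ) are complements of opens:
  closed(X, τ) = {∅, {3}, {1, 4}, {2, 3}, {1, 3, 4}, {1, 2, 3, 4}}.
int(A) = ⋃ {U ∈ τ : U ⊆ A}. Opens contained in A: ∅, {2}, {2, 3}.
Taking the union of these: int(A) = {2, 3}.
cl(A) = ⋂ {C closed : A ⊆ C}. Closed sets containing A: {1, 2, 3, 4}.
Intersecting these: cl(A) = {1, 2, 3, 4}.
∂A = cl(A) ∖ int(A) = {1, 2, 3, 4} ∖ {2, 3} = {1, 4}.


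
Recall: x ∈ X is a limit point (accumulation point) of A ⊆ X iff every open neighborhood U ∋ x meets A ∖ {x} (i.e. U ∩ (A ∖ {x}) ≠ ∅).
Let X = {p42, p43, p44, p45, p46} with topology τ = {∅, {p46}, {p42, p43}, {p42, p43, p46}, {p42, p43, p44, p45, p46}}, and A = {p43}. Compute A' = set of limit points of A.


A' = {p42, p44, p45}

For each x ∈ X, list the open sets U ∈ τ with x ∈ U, then check whether U ∩ (A ∖ {x}) ≠ ∅ for every such U.
  x = p42: opens ∋ x are {p42, p43}, {p42, p43, p46}, {p42, p43, p44, p45, p46}; each meets A ∖ {p42}, so x IS a limit point.
  x = p43: open {p42, p43} ∋ x has {p42, p43} ∩ (A ∖ {p43}) = ∅, so x is NOT a limit point.
  x = p44: opens ∋ x are {p42, p43, p44, p45, p46}; each meets A ∖ {p44}, so x IS a limit point.
  x = p45: opens ∋ x are {p42, p43, p44, p45, p46}; each meets A ∖ {p45}, so x IS a limit point.
  x = p46: open {p46} ∋ x has {p46} ∩ (A ∖ {p46}) = ∅, so x is NOT a limit point.
Collecting: A' = {p42, p44, p45}.


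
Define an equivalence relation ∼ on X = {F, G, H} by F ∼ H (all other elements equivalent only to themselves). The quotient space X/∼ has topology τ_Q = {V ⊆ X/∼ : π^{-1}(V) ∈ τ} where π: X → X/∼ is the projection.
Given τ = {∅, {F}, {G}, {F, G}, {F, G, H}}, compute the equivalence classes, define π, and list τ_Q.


X/∼ = {[F=H], [G]}; |τ_Q| = 3.

Equivalence classes: [F=H], [G].
Quotient map π: X → X/∼ sends F ↦ [F=H], G ↦ [G], H ↦ [F=H].
For each subset V ⊆ X/∼, compute π^{-1}(V) ⊆ X and check whether π^{-1}(V) ∈ τ. V is open in τ_Q iff π^{-1}(V) ∈ τ.
  V = {}: π^{-1}(V) = ∅ ∈ τ ✓.
  V = {[F=H]}: π^{-1}(V) = {F, H} ∉ τ ✗.
  V = {[G]}: π^{-1}(V) = {G} ∈ τ ✓.
  V = {[F=H], [G]}: π^{-1}(V) = {F, G, H} ∈ τ ✓.
Open sets in the quotient: τ_Q = {{}, {[G]}, {[F=H], [G]}} (3 elements).


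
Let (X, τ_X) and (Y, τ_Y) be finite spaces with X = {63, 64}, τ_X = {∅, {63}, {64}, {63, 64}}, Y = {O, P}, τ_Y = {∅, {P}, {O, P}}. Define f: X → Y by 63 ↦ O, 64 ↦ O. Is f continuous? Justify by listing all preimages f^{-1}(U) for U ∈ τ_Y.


f IS continuous.

Compute f^{-1}(U) for each U ∈ τ_Y:
  U = ∅: f^{-1}(U) = ∅ ∈ τ_X ✓.
  U = {P}: f^{-1}(U) = ∅ ∈ τ_X ✓.
  U = {O, P}: f^{-1}(U) = {63, 64} ∈ τ_X ✓.
Every preimage lies in τ_X, so f IS continuous.


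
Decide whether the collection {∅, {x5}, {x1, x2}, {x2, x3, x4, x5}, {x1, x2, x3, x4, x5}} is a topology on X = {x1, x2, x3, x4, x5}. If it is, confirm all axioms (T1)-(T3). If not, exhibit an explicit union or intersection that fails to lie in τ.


τ is NOT a topology on X.

Axiom (T1): ∅ ∈ τ? Yes; X ∈ τ? Yes.
Axiom (T2/T3): check pairwise unions and intersections of members of τ.
Counterexample for (T2): {x5} ∪ {x1, x2} = {x1, x2, x5} ∉ τ. Therefore τ is NOT a topology.


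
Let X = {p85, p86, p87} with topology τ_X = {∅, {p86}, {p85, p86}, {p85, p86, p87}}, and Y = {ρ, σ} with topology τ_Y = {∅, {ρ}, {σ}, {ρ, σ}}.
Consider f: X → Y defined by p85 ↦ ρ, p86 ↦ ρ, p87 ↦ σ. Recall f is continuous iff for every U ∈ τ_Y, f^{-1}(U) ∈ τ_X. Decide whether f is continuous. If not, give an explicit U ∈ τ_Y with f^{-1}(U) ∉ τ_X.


f is NOT continuous.

Compute f^{-1}(U) for each U ∈ τ_Y:
  U = ∅: f^{-1}(U) = ∅ ∈ τ_X ✓.
  U = {ρ}: f^{-1}(U) = {p85, p86} ∈ τ_X ✓.
  U = {σ}: f^{-1}(U) = {p87} ∉ τ_X ✗.
  U = {ρ, σ}: f^{-1}(U) = {p85, p86, p87} ∈ τ_X ✓.
Found U = {σ} with f^{-1}(U) = {p87} not in τ_X. Therefore f is NOT continuous.


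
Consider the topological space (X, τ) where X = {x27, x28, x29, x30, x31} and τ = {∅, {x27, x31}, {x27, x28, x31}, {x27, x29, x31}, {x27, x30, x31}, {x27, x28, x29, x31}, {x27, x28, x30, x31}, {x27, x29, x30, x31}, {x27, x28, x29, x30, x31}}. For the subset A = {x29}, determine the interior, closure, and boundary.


int(A) = ∅, cl(A) = {x29}, ∂A = {x29}.

Closed sets in (X, τ) are complements of opens:
  closed(X, τ) = {∅, {x28}, {x29}, {x30}, {x28, x29}, {x28, x30}, {x29, x30}, {x28, x29, x30}, {x27, x28, x29, x30, x31}}.
int(A) = ⋃ {U ∈ τ : U ⊆ A}. Opens contained in A: ∅.
Taking the union of these: int(A) = ∅.
cl(A) = ⋂ {C closed : A ⊆ C}. Closed sets containing A: {x29}, {x28, x29}, {x29, x30}, {x28, x29, x30}, {x27, x28, x29, x30, x31}.
Intersecting these: cl(A) = {x29}.
∂A = cl(A) ∖ int(A) = {x29} ∖ ∅ = {x29}.


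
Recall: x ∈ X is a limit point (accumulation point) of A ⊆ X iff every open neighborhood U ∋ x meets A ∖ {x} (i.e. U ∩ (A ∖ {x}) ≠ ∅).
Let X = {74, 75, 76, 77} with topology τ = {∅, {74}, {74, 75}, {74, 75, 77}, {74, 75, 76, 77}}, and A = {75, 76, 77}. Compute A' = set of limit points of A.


A' = {76, 77}

For each x ∈ X, list the open sets U ∈ τ with x ∈ U, then check whether U ∩ (A ∖ {x}) ≠ ∅ for every such U.
  x = 74: open {74} ∋ x has {74} ∩ (A ∖ {74}) = ∅, so x is NOT a limit point.
  x = 75: open {74, 75} ∋ x has {74, 75} ∩ (A ∖ {75}) = ∅, so x is NOT a limit point.
  x = 76: opens ∋ x are {74, 75, 76, 77}; each meets A ∖ {76}, so x IS a limit point.
  x = 77: opens ∋ x are {74, 75, 77}, {74, 75, 76, 77}; each meets A ∖ {77}, so x IS a limit point.
Collecting: A' = {76, 77}.


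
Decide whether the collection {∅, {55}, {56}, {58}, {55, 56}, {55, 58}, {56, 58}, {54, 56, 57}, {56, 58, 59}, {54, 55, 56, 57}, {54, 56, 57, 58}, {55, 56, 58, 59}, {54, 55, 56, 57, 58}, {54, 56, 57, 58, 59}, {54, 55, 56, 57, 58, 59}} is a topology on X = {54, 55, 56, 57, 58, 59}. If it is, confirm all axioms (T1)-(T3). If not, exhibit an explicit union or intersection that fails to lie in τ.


τ is NOT a topology on X.

Axiom (T1): ∅ ∈ τ? Yes; X ∈ τ? Yes.
Axiom (T2/T3): check pairwise unions and intersections of members of τ.
Counterexample for (T2): {55} ∪ {56, 58} = {55, 56, 58} ∉ τ. Therefore τ is NOT a topology.


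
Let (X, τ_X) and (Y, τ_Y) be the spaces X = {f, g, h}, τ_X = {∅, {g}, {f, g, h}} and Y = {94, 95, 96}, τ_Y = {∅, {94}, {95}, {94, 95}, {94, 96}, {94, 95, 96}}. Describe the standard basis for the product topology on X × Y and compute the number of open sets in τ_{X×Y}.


Basis B = {∅ × ∅, {g} × {94}, {g} × {95}, {g} × {94, 95}, {g} × {94, 96}, {f, g, h} × {94}, {f, g, h} × {95}, {g} × {94, 95, 96}, {f, g, h} × {94, 95}, {f, g, h} × {94, 96}, {f, g, h} × {94, 95, 96}}; |τ_{X×Y}| = 18.

Enumerate products U × V with U ∈ τ_X, V ∈ τ_Y (deduplicated):
  ∅ × ∅ = {} (∅)
  {g} × {94} = {(g,94)}
  {g} × {95} = {(g,95)}
  {g} × {94, 95} = {(g,94), (g,95)}
  {g} × {94, 96} = {(g,94), (g,96)}
  {f, g, h} × {94} = {(f,94), (g,94), (h,94)}
  {f, g, h} × {95} = {(f,95), (g,95), (h,95)}
  {g} × {94, 95, 96} = {(g,94), (g,95), (g,96)}
  {f, g, h} × {94, 95} = {(f,94), (f,95), (g,94), (g,95), (h,94), (h,95)}
  {f, g, h} × {94, 96} = {(f,94), (f,96), (g,94), (g,96), (h,94), (h,96)}
  {f, g, h} × {94, 95, 96} = {(f,94), (f,95), (f,96), (g,94), (g,95), (g,96), (h,94), (h,95), (h,96)}
These 11 distinct sets form the basis B.
Close under arbitrary unions to get τ_{X×Y}; counting gives |τ_{X×Y}| = 18.


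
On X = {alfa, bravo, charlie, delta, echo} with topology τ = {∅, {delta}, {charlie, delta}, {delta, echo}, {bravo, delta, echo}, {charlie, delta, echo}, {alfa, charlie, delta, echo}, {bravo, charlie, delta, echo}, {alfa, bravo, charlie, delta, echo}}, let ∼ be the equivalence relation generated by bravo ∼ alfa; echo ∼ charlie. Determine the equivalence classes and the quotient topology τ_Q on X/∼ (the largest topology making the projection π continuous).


X/∼ = {[alfa=bravo], [charlie=echo], [delta]}; |τ_Q| = 4.

Equivalence classes: [alfa=bravo], [charlie=echo], [delta].
Quotient map π: X → X/∼ sends alfa ↦ [alfa=bravo], bravo ↦ [alfa=bravo], charlie ↦ [charlie=echo], delta ↦ [delta], echo ↦ [charlie=echo].
For each subset V ⊆ X/∼, compute π^{-1}(V) ⊆ X and check whether π^{-1}(V) ∈ τ. V is open in τ_Q iff π^{-1}(V) ∈ τ.
  V = {}: π^{-1}(V) = ∅ ∈ τ ✓.
  V = {[alfa=bravo]}: π^{-1}(V) = {alfa, bravo} ∉ τ ✗.
  V = {[charlie=echo]}: π^{-1}(V) = {charlie, echo} ∉ τ ✗.
  V = {[alfa=bravo], [charlie=echo]}: π^{-1}(V) = {alfa, bravo, charlie, echo} ∉ τ ✗.
  V = {[delta]}: π^{-1}(V) = {delta} ∈ τ ✓.
  V = {[alfa=bravo], [delta]}: π^{-1}(V) = {alfa, bravo, delta} ∉ τ ✗.
  V = {[charlie=echo], [delta]}: π^{-1}(V) = {charlie, delta, echo} ∈ τ ✓.
  V = {[alfa=bravo], [charlie=echo], [delta]}: π^{-1}(V) = {alfa, bravo, charlie, delta, echo} ∈ τ ✓.
Open sets in the quotient: τ_Q = {{}, {[delta]}, {[charlie=echo], [delta]}, {[alfa=bravo], [charlie=echo], [delta]}} (4 elements).


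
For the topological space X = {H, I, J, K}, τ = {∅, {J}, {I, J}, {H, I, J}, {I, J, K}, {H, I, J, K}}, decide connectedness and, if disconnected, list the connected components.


(X, τ) is connected.

Find clopen sets (U ∈ τ with X ∖ U ∈ τ):
  U = ∅, X ∖ U = {H, I, J, K} — both open, so U is clopen.
  U = {H, I, J, K}, X ∖ U = ∅ — both open, so U is clopen.
Only trivial clopens (∅ and X) exist, so (X, τ) is connected.
Compute connected components by grouping points that agree on all clopens:
  component: {H, I, J, K}


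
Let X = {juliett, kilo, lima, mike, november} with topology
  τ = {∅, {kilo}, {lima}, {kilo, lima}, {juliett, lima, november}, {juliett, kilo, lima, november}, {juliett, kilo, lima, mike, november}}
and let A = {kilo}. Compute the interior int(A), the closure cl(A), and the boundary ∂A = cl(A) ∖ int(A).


int(A) = {kilo}, cl(A) = {kilo, mike}, ∂A = {mike}.

Closed sets in (X, τ) are complements of opens:
  closed(X, τ) = {∅, {mike}, {kilo, mike}, {juliett, mike, november}, {juliett, kilo, mike, november}, {juliett, lima, mike, november}, {juliett, kilo, lima, mike, november}}.
int(A) = ⋃ {U ∈ τ : U ⊆ A}. Opens contained in A: ∅, {kilo}.
Taking the union of these: int(A) = {kilo}.
cl(A) = ⋂ {C closed : A ⊆ C}. Closed sets containing A: {kilo, mike}, {juliett, kilo, mike, november}, {juliett, kilo, lima, mike, november}.
Intersecting these: cl(A) = {kilo, mike}.
∂A = cl(A) ∖ int(A) = {kilo, mike} ∖ {kilo} = {mike}.


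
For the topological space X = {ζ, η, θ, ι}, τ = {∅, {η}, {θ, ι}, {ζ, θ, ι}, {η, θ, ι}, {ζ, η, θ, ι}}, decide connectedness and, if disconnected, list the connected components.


(X, τ) is disconnected; components = [{η}, {ζ, θ, ι}].

Find clopen sets (U ∈ τ with X ∖ U ∈ τ):
  U = ∅, X ∖ U = {ζ, η, θ, ι} — both open, so U is clopen.
  U = {η}, X ∖ U = {ζ, θ, ι} — both open, so U is clopen.
  U = {ζ, θ, ι}, X ∖ U = {η} — both open, so U is clopen.
  U = {ζ, η, θ, ι}, X ∖ U = ∅ — both open, so U is clopen.
Nontrivial clopen(s) exist: e.g. {η}. So (X, τ) is disconnected.
Compute connected components by grouping points that agree on all clopens:
  component: {η}
  component: {ζ, θ, ι}


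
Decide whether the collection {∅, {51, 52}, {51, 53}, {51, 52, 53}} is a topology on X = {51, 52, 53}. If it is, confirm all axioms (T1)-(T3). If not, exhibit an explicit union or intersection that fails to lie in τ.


τ is NOT a topology on X.

Axiom (T1): ∅ ∈ τ? Yes; X ∈ τ? Yes.
Axiom (T2/T3): check pairwise unions and intersections of members of τ.
Counterexample for (T3): {51, 52} ∩ {51, 53} = {51} ∉ τ. Therefore τ is NOT a topology.


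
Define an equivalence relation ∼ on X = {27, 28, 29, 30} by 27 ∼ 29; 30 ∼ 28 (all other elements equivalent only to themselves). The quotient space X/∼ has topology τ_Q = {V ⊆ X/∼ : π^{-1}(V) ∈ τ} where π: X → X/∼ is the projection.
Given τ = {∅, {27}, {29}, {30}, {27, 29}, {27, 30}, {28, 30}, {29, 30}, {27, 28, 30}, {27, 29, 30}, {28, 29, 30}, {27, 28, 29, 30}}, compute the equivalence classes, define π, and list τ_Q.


X/∼ = {[27=29], [28=30]}; |τ_Q| = 4.

Equivalence classes: [27=29], [28=30].
Quotient map π: X → X/∼ sends 27 ↦ [27=29], 28 ↦ [28=30], 29 ↦ [27=29], 30 ↦ [28=30].
For each subset V ⊆ X/∼, compute π^{-1}(V) ⊆ X and check whether π^{-1}(V) ∈ τ. V is open in τ_Q iff π^{-1}(V) ∈ τ.
  V = {}: π^{-1}(V) = ∅ ∈ τ ✓.
  V = {[27=29]}: π^{-1}(V) = {27, 29} ∈ τ ✓.
  V = {[28=30]}: π^{-1}(V) = {28, 30} ∈ τ ✓.
  V = {[27=29], [28=30]}: π^{-1}(V) = {27, 28, 29, 30} ∈ τ ✓.
Open sets in the quotient: τ_Q = {{}, {[27=29]}, {[28=30]}, {[27=29], [28=30]}} (4 elements).


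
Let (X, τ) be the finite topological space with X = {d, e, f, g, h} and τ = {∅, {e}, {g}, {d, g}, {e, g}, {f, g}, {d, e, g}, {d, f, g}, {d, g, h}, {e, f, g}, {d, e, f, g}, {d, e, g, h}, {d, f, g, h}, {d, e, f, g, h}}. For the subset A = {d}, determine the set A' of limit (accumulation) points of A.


A' = {h}

For each x ∈ X, list the open sets U ∈ τ with x ∈ U, then check whether U ∩ (A ∖ {x}) ≠ ∅ for every such U.
  x = d: open {d, g} ∋ x has {d, g} ∩ (A ∖ {d}) = ∅, so x is NOT a limit point.
  x = e: open {e} ∋ x has {e} ∩ (A ∖ {e}) = ∅, so x is NOT a limit point.
  x = f: open {f, g} ∋ x has {f, g} ∩ (A ∖ {f}) = ∅, so x is NOT a limit point.
  x = g: open {g} ∋ x has {g} ∩ (A ∖ {g}) = ∅, so x is NOT a limit point.
  x = h: opens ∋ x are {d, g, h}, {d, e, g, h}, {d, f, g, h}, {d, e, f, g, h}; each meets A ∖ {h}, so x IS a limit point.
Collecting: A' = {h}.


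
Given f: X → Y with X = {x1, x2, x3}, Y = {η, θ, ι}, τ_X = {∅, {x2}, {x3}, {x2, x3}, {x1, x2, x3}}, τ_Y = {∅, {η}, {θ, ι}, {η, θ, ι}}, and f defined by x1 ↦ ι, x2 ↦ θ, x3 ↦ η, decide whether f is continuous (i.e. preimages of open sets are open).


f is NOT continuous.

Compute f^{-1}(U) for each U ∈ τ_Y:
  U = ∅: f^{-1}(U) = ∅ ∈ τ_X ✓.
  U = {η}: f^{-1}(U) = {x3} ∈ τ_X ✓.
  U = {θ, ι}: f^{-1}(U) = {x1, x2} ∉ τ_X ✗.
  U = {η, θ, ι}: f^{-1}(U) = {x1, x2, x3} ∈ τ_X ✓.
Found U = {θ, ι} with f^{-1}(U) = {x1, x2} not in τ_X. Therefore f is NOT continuous.


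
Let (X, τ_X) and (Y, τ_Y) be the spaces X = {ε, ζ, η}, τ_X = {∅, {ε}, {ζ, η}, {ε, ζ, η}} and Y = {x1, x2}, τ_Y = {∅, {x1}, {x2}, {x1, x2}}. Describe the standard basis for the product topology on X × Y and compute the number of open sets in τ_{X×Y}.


Basis B = {∅ × ∅, {ε} × {x1}, {ε} × {x2}, {ε} × {x1, x2}, {ζ, η} × {x1}, {ζ, η} × {x2}, {ε, ζ, η} × {x1}, {ε, ζ, η} × {x2}, {ζ, η} × {x1, x2}, {ε, ζ, η} × {x1, x2}}; |τ_{X×Y}| = 16.

Enumerate products U × V with U ∈ τ_X, V ∈ τ_Y (deduplicated):
  ∅ × ∅ = {} (∅)
  {ε} × {x1} = {(ε,x1)}
  {ε} × {x2} = {(ε,x2)}
  {ε} × {x1, x2} = {(ε,x1), (ε,x2)}
  {ζ, η} × {x1} = {(ζ,x1), (η,x1)}
  {ζ, η} × {x2} = {(ζ,x2), (η,x2)}
  {ε, ζ, η} × {x1} = {(ε,x1), (ζ,x1), (η,x1)}
  {ε, ζ, η} × {x2} = {(ε,x2), (ζ,x2), (η,x2)}
  {ζ, η} × {x1, x2} = {(ζ,x1), (ζ,x2), (η,x1), (η,x2)}
  {ε, ζ, η} × {x1, x2} = {(ε,x1), (ε,x2), (ζ,x1), (ζ,x2), (η,x1), (η,x2)}
These 10 distinct sets form the basis B.
Close under arbitrary unions to get τ_{X×Y}; counting gives |τ_{X×Y}| = 16.


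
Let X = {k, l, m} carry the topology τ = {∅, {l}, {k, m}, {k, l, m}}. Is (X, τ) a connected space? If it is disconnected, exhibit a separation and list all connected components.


(X, τ) is disconnected; components = [{l}, {k, m}].

Find clopen sets (U ∈ τ with X ∖ U ∈ τ):
  U = ∅, X ∖ U = {k, l, m} — both open, so U is clopen.
  U = {l}, X ∖ U = {k, m} — both open, so U is clopen.
  U = {k, m}, X ∖ U = {l} — both open, so U is clopen.
  U = {k, l, m}, X ∖ U = ∅ — both open, so U is clopen.
Nontrivial clopen(s) exist: e.g. {l}. So (X, τ) is disconnected.
Compute connected components by grouping points that agree on all clopens:
  component: {l}
  component: {k, m}


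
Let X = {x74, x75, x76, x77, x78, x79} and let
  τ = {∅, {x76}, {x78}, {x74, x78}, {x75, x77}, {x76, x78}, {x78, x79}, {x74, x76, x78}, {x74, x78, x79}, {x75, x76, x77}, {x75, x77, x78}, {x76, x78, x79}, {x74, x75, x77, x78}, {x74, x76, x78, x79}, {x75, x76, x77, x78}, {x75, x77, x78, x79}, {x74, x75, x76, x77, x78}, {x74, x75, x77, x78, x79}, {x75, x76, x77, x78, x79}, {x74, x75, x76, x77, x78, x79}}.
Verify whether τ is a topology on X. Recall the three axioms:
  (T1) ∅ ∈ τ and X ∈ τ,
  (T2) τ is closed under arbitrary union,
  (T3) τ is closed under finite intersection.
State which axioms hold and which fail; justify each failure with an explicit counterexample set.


τ IS a topology on X.

Axiom (T1): ∅ ∈ τ? Yes; X ∈ τ? Yes.
Axiom (T2/T3): check pairwise unions and intersections of members of τ.
All pairwise intersections and unions checked — each lies in τ. Therefore τ satisfies (T1), (T2), (T3): it IS a topology on X.


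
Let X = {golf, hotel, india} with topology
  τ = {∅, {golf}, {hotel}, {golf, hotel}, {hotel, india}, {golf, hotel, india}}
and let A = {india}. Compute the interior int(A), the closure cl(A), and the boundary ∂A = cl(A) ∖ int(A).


int(A) = ∅, cl(A) = {india}, ∂A = {india}.

Closed sets in (X, τ) are complements of opens:
  closed(X, τ) = {∅, {golf}, {india}, {golf, india}, {hotel, india}, {golf, hotel, india}}.
int(A) = ⋃ {U ∈ τ : U ⊆ A}. Opens contained in A: ∅.
Taking the union of these: int(A) = ∅.
cl(A) = ⋂ {C closed : A ⊆ C}. Closed sets containing A: {india}, {golf, india}, {hotel, india}, {golf, hotel, india}.
Intersecting these: cl(A) = {india}.
∂A = cl(A) ∖ int(A) = {india} ∖ ∅ = {india}.


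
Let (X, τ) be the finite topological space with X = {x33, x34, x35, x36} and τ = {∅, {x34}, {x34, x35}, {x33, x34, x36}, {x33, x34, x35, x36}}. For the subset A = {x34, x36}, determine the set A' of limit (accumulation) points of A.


A' = {x33, x35, x36}

For each x ∈ X, list the open sets U ∈ τ with x ∈ U, then check whether U ∩ (A ∖ {x}) ≠ ∅ for every such U.
  x = x33: opens ∋ x are {x33, x34, x36}, {x33, x34, x35, x36}; each meets A ∖ {x33}, so x IS a limit point.
  x = x34: open {x34} ∋ x has {x34} ∩ (A ∖ {x34}) = ∅, so x is NOT a limit point.
  x = x35: opens ∋ x are {x34, x35}, {x33, x34, x35, x36}; each meets A ∖ {x35}, so x IS a limit point.
  x = x36: opens ∋ x are {x33, x34, x36}, {x33, x34, x35, x36}; each meets A ∖ {x36}, so x IS a limit point.
Collecting: A' = {x33, x35, x36}.


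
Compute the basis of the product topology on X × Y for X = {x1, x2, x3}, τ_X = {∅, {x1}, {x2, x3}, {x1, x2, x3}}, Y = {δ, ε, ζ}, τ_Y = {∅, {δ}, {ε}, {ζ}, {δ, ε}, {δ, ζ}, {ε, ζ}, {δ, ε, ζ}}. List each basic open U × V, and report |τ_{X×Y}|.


Basis B = {∅ × ∅, {x1} × {δ}, {x1} × {ε}, {x1} × {ζ}, {x1} × {δ, ε}, {x1} × {δ, ζ}, {x1} × {ε, ζ}, {x2, x3} × {δ}, {x2, x3} × {ε}, {x2, x3} × {ζ}, {x1} × {δ, ε, ζ}, {x1, x2, x3} × {δ}, {x1, x2, x3} × {ε}, {x1, x2, x3} × {ζ}, {x2, x3} × {δ, ε}, {x2, x3} × {δ, ζ}, {x2, x3} × {ε, ζ}, {x1, x2, x3} × {δ, ε}, {x1, x2, x3} × {δ, ζ}, {x1, x2, x3} × {ε, ζ}, {x2, x3} × {δ, ε, ζ}, {x1, x2, x3} × {δ, ε, ζ}}; |τ_{X×Y}| = 64.

Enumerate products U × V with U ∈ τ_X, V ∈ τ_Y (deduplicated):
  ∅ × ∅ = {} (∅)
  {x1} × {δ} = {(x1,δ)}
  {x1} × {ε} = {(x1,ε)}
  {x1} × {ζ} = {(x1,ζ)}
  {x1} × {δ, ε} = {(x1,δ), (x1,ε)}
  {x1} × {δ, ζ} = {(x1,δ), (x1,ζ)}
  {x1} × {ε, ζ} = {(x1,ε), (x1,ζ)}
  {x2, x3} × {δ} = {(x2,δ), (x3,δ)}
  {x2, x3} × {ε} = {(x2,ε), (x3,ε)}
  {x2, x3} × {ζ} = {(x2,ζ), (x3,ζ)}
  {x1} × {δ, ε, ζ} = {(x1,δ), (x1,ε), (x1,ζ)}
  {x1, x2, x3} × {δ} = {(x1,δ), (x2,δ), (x3,δ)}
  {x1, x2, x3} × {ε} = {(x1,ε), (x2,ε), (x3,ε)}
  {x1, x2, x3} × {ζ} = {(x1,ζ), (x2,ζ), (x3,ζ)}
  {x2, x3} × {δ, ε} = {(x2,δ), (x2,ε), (x3,δ), (x3,ε)}
  {x2, x3} × {δ, ζ} = {(x2,δ), (x2,ζ), (x3,δ), (x3,ζ)}
  {x2, x3} × {ε, ζ} = {(x2,ε), (x2,ζ), (x3,ε), (x3,ζ)}
  {x1, x2, x3} × {δ, ε} = {(x1,δ), (x1,ε), (x2,δ), (x2,ε), (x3,δ), (x3,ε)}
  {x1, x2, x3} × {δ, ζ} = {(x1,δ), (x1,ζ), (x2,δ), (x2,ζ), (x3,δ), (x3,ζ)}
  {x1, x2, x3} × {ε, ζ} = {(x1,ε), (x1,ζ), (x2,ε), (x2,ζ), (x3,ε), (x3,ζ)}
  {x2, x3} × {δ, ε, ζ} = {(x2,δ), (x2,ε), (x2,ζ), (x3,δ), (x3,ε), (x3,ζ)}
  {x1, x2, x3} × {δ, ε, ζ} = {(x1,δ), (x1,ε), (x1,ζ), (x2,δ), (x2,ε), (x2,ζ), (x3,δ), (x3,ε), (x3,ζ)}
These 22 distinct sets form the basis B.
Close under arbitrary unions to get τ_{X×Y}; counting gives |τ_{X×Y}| = 64.


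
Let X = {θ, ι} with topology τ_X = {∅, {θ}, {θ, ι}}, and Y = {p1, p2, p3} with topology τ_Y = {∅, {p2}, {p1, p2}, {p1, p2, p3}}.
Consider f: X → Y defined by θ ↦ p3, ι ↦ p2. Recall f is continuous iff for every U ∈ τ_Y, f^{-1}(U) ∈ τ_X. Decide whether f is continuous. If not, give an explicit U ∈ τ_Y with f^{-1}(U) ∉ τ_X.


f is NOT continuous.

Compute f^{-1}(U) for each U ∈ τ_Y:
  U = ∅: f^{-1}(U) = ∅ ∈ τ_X ✓.
  U = {p2}: f^{-1}(U) = {ι} ∉ τ_X ✗.
  U = {p1, p2}: f^{-1}(U) = {ι} ∉ τ_X ✗.
  U = {p1, p2, p3}: f^{-1}(U) = {θ, ι} ∈ τ_X ✓.
Found U = {p2} with f^{-1}(U) = {ι} not in τ_X. Therefore f is NOT continuous.


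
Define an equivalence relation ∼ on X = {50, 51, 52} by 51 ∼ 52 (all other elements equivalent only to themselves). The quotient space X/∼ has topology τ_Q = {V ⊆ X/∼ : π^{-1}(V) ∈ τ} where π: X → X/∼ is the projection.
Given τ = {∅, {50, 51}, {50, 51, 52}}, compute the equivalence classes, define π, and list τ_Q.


X/∼ = {[50], [51=52]}; |τ_Q| = 2.

Equivalence classes: [50], [51=52].
Quotient map π: X → X/∼ sends 50 ↦ [50], 51 ↦ [51=52], 52 ↦ [51=52].
For each subset V ⊆ X/∼, compute π^{-1}(V) ⊆ X and check whether π^{-1}(V) ∈ τ. V is open in τ_Q iff π^{-1}(V) ∈ τ.
  V = {}: π^{-1}(V) = ∅ ∈ τ ✓.
  V = {[50]}: π^{-1}(V) = {50} ∉ τ ✗.
  V = {[51=52]}: π^{-1}(V) = {51, 52} ∉ τ ✗.
  V = {[50], [51=52]}: π^{-1}(V) = {50, 51, 52} ∈ τ ✓.
Open sets in the quotient: τ_Q = {{}, {[50], [51=52]}} (2 elements).


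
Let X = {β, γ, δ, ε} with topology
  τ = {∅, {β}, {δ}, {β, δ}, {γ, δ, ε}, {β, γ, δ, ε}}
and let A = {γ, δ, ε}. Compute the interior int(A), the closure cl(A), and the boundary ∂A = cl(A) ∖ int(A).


int(A) = {γ, δ, ε}, cl(A) = {γ, δ, ε}, ∂A = ∅.

Closed sets in (X, τ) are complements of opens:
  closed(X, τ) = {∅, {β}, {γ, ε}, {β, γ, ε}, {γ, δ, ε}, {β, γ, δ, ε}}.
int(A) = ⋃ {U ∈ τ : U ⊆ A}. Opens contained in A: ∅, {δ}, {γ, δ, ε}.
Taking the union of these: int(A) = {γ, δ, ε}.
cl(A) = ⋂ {C closed : A ⊆ C}. Closed sets containing A: {γ, δ, ε}, {β, γ, δ, ε}.
Intersecting these: cl(A) = {γ, δ, ε}.
∂A = cl(A) ∖ int(A) = {γ, δ, ε} ∖ {γ, δ, ε} = ∅.


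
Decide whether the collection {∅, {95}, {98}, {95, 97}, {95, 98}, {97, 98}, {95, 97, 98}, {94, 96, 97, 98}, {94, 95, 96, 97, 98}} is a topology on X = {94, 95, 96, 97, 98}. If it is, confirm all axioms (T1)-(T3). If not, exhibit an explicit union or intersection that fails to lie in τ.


τ is NOT a topology on X.

Axiom (T1): ∅ ∈ τ? Yes; X ∈ τ? Yes.
Axiom (T2/T3): check pairwise unions and intersections of members of τ.
Counterexample for (T3): {95, 97} ∩ {97, 98} = {97} ∉ τ. Therefore τ is NOT a topology.


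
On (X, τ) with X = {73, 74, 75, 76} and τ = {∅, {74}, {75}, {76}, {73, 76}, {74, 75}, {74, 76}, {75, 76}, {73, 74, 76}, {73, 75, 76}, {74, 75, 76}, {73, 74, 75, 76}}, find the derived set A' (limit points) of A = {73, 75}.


A' = ∅

For each x ∈ X, list the open sets U ∈ τ with x ∈ U, then check whether U ∩ (A ∖ {x}) ≠ ∅ for every such U.
  x = 73: open {73, 76} ∋ x has {73, 76} ∩ (A ∖ {73}) = ∅, so x is NOT a limit point.
  x = 74: open {74} ∋ x has {74} ∩ (A ∖ {74}) = ∅, so x is NOT a limit point.
  x = 75: open {75} ∋ x has {75} ∩ (A ∖ {75}) = ∅, so x is NOT a limit point.
  x = 76: open {76} ∋ x has {76} ∩ (A ∖ {76}) = ∅, so x is NOT a limit point.
Collecting: A' = ∅.
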